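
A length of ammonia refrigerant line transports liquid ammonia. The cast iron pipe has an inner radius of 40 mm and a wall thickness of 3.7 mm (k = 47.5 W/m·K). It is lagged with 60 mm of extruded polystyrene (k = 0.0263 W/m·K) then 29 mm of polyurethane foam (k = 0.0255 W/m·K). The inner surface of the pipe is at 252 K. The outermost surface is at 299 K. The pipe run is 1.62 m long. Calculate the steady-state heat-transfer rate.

Cylindrical conduction, so R = ln(r₂/r₁)/(2πkL) per layer, in series:
R_cast iron pipe wall = ln(43.7/40)/(2π×47.5×1.62) = 1.83×10^-4 K/W
R_extruded polystyrene = ln(103.7/43.7)/(2π×0.0263×1.62) = 3.228 K/W
R_polyurethane foam = ln(132.7/103.7)/(2π×0.0255×1.62) = 0.95 K/W
R_total = 4.178 K/W
Q = ΔT/R_total = 47/4.178

Q ≈ 11.2 W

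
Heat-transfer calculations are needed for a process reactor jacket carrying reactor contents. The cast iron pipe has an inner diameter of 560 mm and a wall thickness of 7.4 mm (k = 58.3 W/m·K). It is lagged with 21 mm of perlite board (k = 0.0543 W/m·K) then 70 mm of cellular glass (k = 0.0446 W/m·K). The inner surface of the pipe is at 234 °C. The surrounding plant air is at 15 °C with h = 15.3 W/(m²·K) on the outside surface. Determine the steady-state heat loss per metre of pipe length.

q′ ≈ 227 W/m

For a radial system each layer contributes R = ln(r_out/r_in)/(2πkL); films add R = 1/(hA).
R_cast iron pipe wall = ln(287.4/280)/(2π×58.3×1) = 7.121×10^-5 K/W
R_perlite board = ln(308.4/287.4)/(2π×0.0543×1) = 0.2067 K/W
R_cellular glass = ln(378.4/308.4)/(2π×0.0446×1) = 0.73 K/W
R_outer film = 1/(h_o·2πr_oL) = 1/(15.3×2π×0.3784×1) = 0.02749 K/W
R_total = 0.9642 K/W
Q = ΔT/R_total = 219/0.9642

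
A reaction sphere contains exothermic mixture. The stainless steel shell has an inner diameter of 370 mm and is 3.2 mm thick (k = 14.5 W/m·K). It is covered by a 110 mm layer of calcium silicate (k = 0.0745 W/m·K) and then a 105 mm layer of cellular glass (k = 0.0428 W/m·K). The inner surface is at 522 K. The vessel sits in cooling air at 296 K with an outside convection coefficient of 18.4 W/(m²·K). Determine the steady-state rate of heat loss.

Q ≈ 60.4 W

Radial (spherical) resistances in series:
R_stainless steel shell = (1/0.185 − 1/0.1882)/(4π×14.5) = 5.044×10^-4 K/W
R_calcium silicate = (1/0.1882 − 1/0.2982)/(4π×0.0745) = 2.094 K/W
R_cellular glass = (1/0.2982 − 1/0.4032)/(4π×0.0428) = 1.624 K/W
R_outer film = 1/(h·4πr_o²) = 1/(18.4×4π×0.4032²) = 0.0266 K/W
R_total = 3.744 K/W
Q = ΔT/R_total = 226/3.744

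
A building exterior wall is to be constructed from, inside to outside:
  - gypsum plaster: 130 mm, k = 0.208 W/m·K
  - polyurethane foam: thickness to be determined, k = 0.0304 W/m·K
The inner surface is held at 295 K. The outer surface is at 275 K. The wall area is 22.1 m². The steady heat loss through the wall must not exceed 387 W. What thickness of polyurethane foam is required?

Thermal resistances in series:
R_gypsum plaster = L/(kA) = 0.13/(0.208×22.1) = 0.02828 K/W
Sum of the known resistances R_other = 0.02828 K/W
Required total resistance R_tot = ΔT/Q_allow = 20/387 = 0.05168 K/W
R_polyurethane foam = R_tot − R_other = 0.0234 K/W
L = R·k·A = 0.0234×0.0304×22.1

L ≈ 15.7 mm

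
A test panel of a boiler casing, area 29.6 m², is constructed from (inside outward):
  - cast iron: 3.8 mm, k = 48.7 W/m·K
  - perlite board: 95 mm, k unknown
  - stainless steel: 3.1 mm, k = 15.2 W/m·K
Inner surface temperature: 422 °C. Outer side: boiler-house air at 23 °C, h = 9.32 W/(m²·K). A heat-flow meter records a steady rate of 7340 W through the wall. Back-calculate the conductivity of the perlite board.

Series thermal resistances:
R_cast iron = L/(kA) = 0.0038/(48.7×29.6) = 2.636×10^-6 K/W
R_stainless steel = L/(kA) = 0.0031/(15.2×29.6) = 6.89×10^-6 K/W
R_outer film = 1/(h_o·A) = 1/(9.32×29.6) = 0.003625 K/W
Sum of known resistances R_other = 0.003634 K/W
Total R = ΔT/Q = 399/7340 = 0.05436 K/W
R_perlite board = R_total − R_other = 0.05073 K/W
k = L/(R·A) = 0.095/(0.05073×29.6)

k ≈ 0.0633 W/(m·K)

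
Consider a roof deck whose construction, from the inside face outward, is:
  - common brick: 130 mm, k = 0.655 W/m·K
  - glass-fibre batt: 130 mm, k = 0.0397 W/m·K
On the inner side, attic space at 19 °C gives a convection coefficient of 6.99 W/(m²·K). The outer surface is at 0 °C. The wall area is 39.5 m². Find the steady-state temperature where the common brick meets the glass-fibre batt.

Using the resistance-network approach (series):
R_inner film = 1/(h_i·A) = 1/(6.99×39.5) = 0.003622 K/W
R_common brick = L/(kA) = 0.13/(0.655×39.5) = 0.005025 K/W
R_glass-fibre batt = L/(kA) = 0.13/(0.0397×39.5) = 0.0829 K/W
R_total = 0.09155 K/W;  Q = ΔT/R_total = 19/0.09155 = 207.5 W
T_interface = T_inner − Q·ΣR(inner→interface) = 19 − 208×0.008646

T ≈ 17.2 °C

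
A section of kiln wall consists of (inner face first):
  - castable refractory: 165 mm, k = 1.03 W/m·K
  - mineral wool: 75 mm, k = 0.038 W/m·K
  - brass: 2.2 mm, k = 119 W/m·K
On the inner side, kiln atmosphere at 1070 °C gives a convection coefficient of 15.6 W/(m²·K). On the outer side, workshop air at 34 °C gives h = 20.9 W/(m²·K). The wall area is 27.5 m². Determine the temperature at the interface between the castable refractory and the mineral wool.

T ≈ 967 °C

Treating each layer as a thermal resistance in series:
R_inner film = 1/(h_i·A) = 1/(15.6×27.5) = 0.002331 K/W
R_castable refractory = L/(kA) = 0.165/(1.03×27.5) = 0.005825 K/W
R_mineral wool = L/(kA) = 0.075/(0.038×27.5) = 0.07177 K/W
R_brass = L/(kA) = 0.0022/(119×27.5) = 6.723×10^-7 K/W
R_outer film = 1/(h_o·A) = 1/(20.9×27.5) = 0.00174 K/W
R_total = 0.08167 K/W;  Q = ΔT/R_total = 1036/0.08167 = 12690 W
T_interface = T_inner − Q·ΣR(inner→interface) = 1070 − 12700×0.008156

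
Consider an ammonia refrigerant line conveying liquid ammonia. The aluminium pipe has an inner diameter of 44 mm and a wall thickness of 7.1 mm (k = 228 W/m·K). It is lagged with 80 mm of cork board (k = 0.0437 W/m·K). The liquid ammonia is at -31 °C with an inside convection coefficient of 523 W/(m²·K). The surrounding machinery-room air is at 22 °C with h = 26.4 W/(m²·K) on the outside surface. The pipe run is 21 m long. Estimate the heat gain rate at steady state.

For a radial system each layer contributes R = ln(r_out/r_in)/(2πkL); films add R = 1/(hA).
R_inner film = 1/(h_i·2πr₁L) = 1/(523×2π×0.022×21) = 6.587×10^-4 K/W
R_aluminium pipe wall = ln(29.1/22)/(2π×228×21) = 9.297×10^-6 K/W
R_cork board = ln(109.1/29.1)/(2π×0.0437×21) = 0.2292 K/W
R_outer film = 1/(h_o·2πr_oL) = 1/(26.4×2π×0.1091×21) = 0.002631 K/W
R_total = 0.2325 K/W
Q = ΔT/R_total = 53/0.2325

Q ≈ 228 W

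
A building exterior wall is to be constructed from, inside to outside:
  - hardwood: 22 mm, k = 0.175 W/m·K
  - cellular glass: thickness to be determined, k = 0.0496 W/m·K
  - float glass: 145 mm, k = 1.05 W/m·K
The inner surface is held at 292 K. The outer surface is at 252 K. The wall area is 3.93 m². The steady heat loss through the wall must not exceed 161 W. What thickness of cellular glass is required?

Series thermal resistances:
R_hardwood = L/(kA) = 0.022/(0.175×3.93) = 0.03199 K/W
R_float glass = L/(kA) = 0.145/(1.05×3.93) = 0.03514 K/W
Sum of the known resistances R_other = 0.06713 K/W
Required total resistance R_tot = ΔT/Q_allow = 40/161 = 0.2484 K/W
R_cellular glass = R_tot − R_other = 0.1813 K/W
L = R·k·A = 0.1813×0.0496×3.93

L ≈ 35.3 mm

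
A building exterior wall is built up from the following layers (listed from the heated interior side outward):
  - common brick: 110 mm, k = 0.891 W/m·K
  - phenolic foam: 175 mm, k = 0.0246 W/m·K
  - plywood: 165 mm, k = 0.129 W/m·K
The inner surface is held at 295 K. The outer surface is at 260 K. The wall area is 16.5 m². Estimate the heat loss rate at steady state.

Thermal resistances in series:
R_common brick = L/(kA) = 0.11/(0.891×16.5) = 0.007482 K/W
R_phenolic foam = L/(kA) = 0.175/(0.0246×16.5) = 0.4311 K/W
R_plywood = L/(kA) = 0.165/(0.129×16.5) = 0.07752 K/W
R_total = 0.5161 K/W
Q = ΔT / R_total = 35 / 0.5161

Q ≈ 67.8 W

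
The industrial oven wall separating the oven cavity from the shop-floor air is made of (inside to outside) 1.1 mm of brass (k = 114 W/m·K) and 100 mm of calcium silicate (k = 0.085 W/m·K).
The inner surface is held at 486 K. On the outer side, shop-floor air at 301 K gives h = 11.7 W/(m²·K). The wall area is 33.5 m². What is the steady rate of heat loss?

Thermal resistances in series:
R_brass = L/(kA) = 0.0011/(114×33.5) = 2.88×10^-7 K/W
R_calcium silicate = L/(kA) = 0.1/(0.085×33.5) = 0.03512 K/W
R_outer film = 1/(h_o·A) = 1/(11.7×33.5) = 0.002551 K/W
R_total = 0.03767 K/W
Q = ΔT / R_total = 185 / 0.03767

Q ≈ 4910 W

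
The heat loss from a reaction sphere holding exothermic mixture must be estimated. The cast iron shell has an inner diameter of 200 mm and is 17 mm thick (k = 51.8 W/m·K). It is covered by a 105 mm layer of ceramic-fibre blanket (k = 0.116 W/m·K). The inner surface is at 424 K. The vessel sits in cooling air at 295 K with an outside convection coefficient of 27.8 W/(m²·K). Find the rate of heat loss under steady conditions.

Each spherical layer contributes R = (1/r_i − 1/r_o)/(4πk):
R_cast iron shell = (1/0.1 − 1/0.117)/(4π×51.8) = 0.002232 K/W
R_ceramic-fibre blanket = (1/0.117 − 1/0.222)/(4π×0.116) = 2.773 K/W
R_outer film = 1/(h·4πr_o²) = 1/(27.8×4π×0.222²) = 0.05808 K/W
R_total = 2.834 K/W
Q = ΔT/R_total = 129/2.834

Q ≈ 45.5 W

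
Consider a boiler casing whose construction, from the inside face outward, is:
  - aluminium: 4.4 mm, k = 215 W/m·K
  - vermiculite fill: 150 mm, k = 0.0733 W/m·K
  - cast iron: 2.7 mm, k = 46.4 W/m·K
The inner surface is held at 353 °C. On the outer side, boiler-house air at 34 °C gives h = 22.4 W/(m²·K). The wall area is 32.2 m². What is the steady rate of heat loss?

Q ≈ 4910 W

Thermal resistances in series:
R_aluminium = L/(kA) = 0.0044/(215×32.2) = 6.356×10^-7 K/W
R_vermiculite fill = L/(kA) = 0.15/(0.0733×32.2) = 0.06355 K/W
R_cast iron = L/(kA) = 0.0027/(46.4×32.2) = 1.807×10^-6 K/W
R_outer film = 1/(h_o·A) = 1/(22.4×32.2) = 0.001386 K/W
R_total = 0.06494 K/W
Q = ΔT / R_total = 319 / 0.06494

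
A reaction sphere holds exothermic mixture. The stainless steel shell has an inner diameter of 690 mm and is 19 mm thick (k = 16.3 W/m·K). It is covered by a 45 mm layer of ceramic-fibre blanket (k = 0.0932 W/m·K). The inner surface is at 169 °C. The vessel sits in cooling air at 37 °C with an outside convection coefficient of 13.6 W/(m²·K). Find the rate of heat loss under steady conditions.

Q ≈ 449 W

Spherical conduction: R = (1/r_in − 1/r_out)/(4πk) per layer; series-sum.
R_stainless steel shell = (1/0.345 − 1/0.364)/(4π×16.3) = 7.386×10^-4 K/W
R_ceramic-fibre blanket = (1/0.364 − 1/0.409)/(4π×0.0932) = 0.2581 K/W
R_outer film = 1/(h·4πr_o²) = 1/(13.6×4π×0.409²) = 0.03498 K/W
R_total = 0.2938 K/W
Q = ΔT/R_total = 132/0.2938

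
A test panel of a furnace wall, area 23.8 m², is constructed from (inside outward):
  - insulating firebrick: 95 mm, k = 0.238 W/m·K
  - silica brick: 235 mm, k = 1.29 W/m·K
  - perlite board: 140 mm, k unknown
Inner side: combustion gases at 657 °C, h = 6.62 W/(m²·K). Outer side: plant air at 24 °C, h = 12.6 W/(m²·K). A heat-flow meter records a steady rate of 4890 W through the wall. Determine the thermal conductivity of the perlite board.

Thermal resistances in series:
R_inner film = 1/(h_i·A) = 1/(6.62×23.8) = 0.006347 K/W
R_insulating firebrick = L/(kA) = 0.095/(0.238×23.8) = 0.01677 K/W
R_silica brick = L/(kA) = 0.235/(1.29×23.8) = 0.007654 K/W
R_outer film = 1/(h_o·A) = 1/(12.6×23.8) = 0.003335 K/W
Sum of known resistances R_other = 0.03411 K/W
Total R = ΔT/Q = 633/4890 = 0.1294 K/W
R_perlite board = R_total − R_other = 0.09534 K/W
k = L/(R·A) = 0.14/(0.09534×23.8)

k ≈ 0.0617 W/(m·K)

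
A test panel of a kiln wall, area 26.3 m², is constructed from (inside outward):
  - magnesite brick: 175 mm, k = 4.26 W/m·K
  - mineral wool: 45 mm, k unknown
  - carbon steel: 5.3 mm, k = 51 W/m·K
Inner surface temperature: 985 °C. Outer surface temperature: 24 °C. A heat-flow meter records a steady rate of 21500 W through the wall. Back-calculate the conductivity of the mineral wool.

k ≈ 0.0397 W/(m·K)

Model the wall as resistances in series:
R_magnesite brick = L/(kA) = 0.175/(4.26×26.3) = 0.001562 K/W
R_carbon steel = L/(kA) = 0.0053/(51×26.3) = 3.951×10^-6 K/W
Sum of known resistances R_other = 0.001566 K/W
Total R = ΔT/Q = 961/21500 = 0.0447 K/W
R_mineral wool = R_total − R_other = 0.04313 K/W
k = L/(R·A) = 0.045/(0.04313×26.3)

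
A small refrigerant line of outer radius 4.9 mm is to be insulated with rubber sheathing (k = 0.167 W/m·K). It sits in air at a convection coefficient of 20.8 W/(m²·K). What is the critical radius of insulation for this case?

r_cr ≈ 8.03 mm

For a cylinder r_cr = k/h = 0.167/20.8
r_cr = 8.03 mm; since the bare radius (4.9 mm) is below r_cr, adding a thin layer of insulation will *increase* heat loss.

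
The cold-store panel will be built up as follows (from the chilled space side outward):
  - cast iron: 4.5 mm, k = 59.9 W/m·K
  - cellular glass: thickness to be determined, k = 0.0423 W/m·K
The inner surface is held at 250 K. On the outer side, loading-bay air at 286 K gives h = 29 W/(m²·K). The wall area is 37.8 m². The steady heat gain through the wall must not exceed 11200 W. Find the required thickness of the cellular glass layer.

Model the wall as resistances in series:
R_cast iron = L/(kA) = 0.0045/(59.9×37.8) = 1.987×10^-6 K/W
R_outer film = 1/(h_o·A) = 1/(29×37.8) = 9.122×10^-4 K/W
Sum of the known resistances R_other = 9.142×10^-4 K/W
Required total resistance R_tot = ΔT/Q_allow = 36/11200 = 0.003214 K/W
R_cellular glass = R_tot − R_other = 0.0023 K/W
L = R·k·A = 0.0023×0.0423×37.8

L ≈ 3.68 mm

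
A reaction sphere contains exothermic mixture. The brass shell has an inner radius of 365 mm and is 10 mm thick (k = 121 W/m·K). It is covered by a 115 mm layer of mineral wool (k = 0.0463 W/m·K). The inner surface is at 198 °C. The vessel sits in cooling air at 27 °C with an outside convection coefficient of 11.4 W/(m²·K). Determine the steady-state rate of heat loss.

Q ≈ 155 W

Each spherical layer contributes R = (1/r_i − 1/r_o)/(4πk):
R_brass shell = (1/0.365 − 1/0.375)/(4π×121) = 4.805×10^-5 K/W
R_mineral wool = (1/0.375 − 1/0.49)/(4π×0.0463) = 1.076 K/W
R_outer film = 1/(h·4πr_o²) = 1/(11.4×4π×0.49²) = 0.02907 K/W
R_total = 1.105 K/W
Q = ΔT/R_total = 171/1.105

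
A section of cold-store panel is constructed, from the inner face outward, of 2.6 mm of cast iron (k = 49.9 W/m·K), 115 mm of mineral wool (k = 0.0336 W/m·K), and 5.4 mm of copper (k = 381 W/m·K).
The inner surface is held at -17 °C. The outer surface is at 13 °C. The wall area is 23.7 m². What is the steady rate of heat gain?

Series thermal resistances:
R_cast iron = L/(kA) = 0.0026/(49.9×23.7) = 2.198×10^-6 K/W
R_mineral wool = L/(kA) = 0.115/(0.0336×23.7) = 0.1444 K/W
R_copper = L/(kA) = 0.0054/(381×23.7) = 5.98×10^-7 K/W
R_total = 0.1444 K/W
Q = ΔT / R_total = 30 / 0.1444

Q ≈ 208 W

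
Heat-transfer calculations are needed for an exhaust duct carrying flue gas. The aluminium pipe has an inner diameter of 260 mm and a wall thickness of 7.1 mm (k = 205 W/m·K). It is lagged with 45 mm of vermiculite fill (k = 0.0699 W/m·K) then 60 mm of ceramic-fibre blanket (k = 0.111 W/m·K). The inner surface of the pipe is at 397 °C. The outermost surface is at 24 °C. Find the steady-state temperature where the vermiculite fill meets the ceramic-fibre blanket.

T ≈ 168 °C

Cylindrical conduction, so R = ln(r₂/r₁)/(2πkL) per layer, in series:
R_aluminium pipe wall = ln(137.1/130)/(2π×205×1) = 4.128×10^-5 K/W
R_vermiculite fill = ln(182.1/137.1)/(2π×0.0699×1) = 0.6463 K/W
R_ceramic-fibre blanket = ln(242.1/182.1)/(2π×0.111×1) = 0.4083 K/W
R_total = 1.055 K/W
Q = ΔT/R_total = 373/1.055
Q = 354 W/m
T_interface = T_inner − Q·ΣR(inner→interface) = 397 − 354×0.6463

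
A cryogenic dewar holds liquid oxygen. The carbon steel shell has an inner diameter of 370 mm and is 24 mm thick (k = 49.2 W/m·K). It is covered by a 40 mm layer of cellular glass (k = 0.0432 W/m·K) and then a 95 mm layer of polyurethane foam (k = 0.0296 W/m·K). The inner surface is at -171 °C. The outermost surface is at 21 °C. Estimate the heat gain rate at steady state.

Radial (spherical) resistances in series:
R_carbon steel shell = (1/0.185 − 1/0.209)/(4π×49.2) = 0.001004 K/W
R_cellular glass = (1/0.209 − 1/0.249)/(4π×0.0432) = 1.416 K/W
R_polyurethane foam = (1/0.249 − 1/0.344)/(4π×0.0296) = 2.982 K/W
R_total = 4.399 K/W
Q = ΔT/R_total = 192/4.399

Q ≈ 43.7 W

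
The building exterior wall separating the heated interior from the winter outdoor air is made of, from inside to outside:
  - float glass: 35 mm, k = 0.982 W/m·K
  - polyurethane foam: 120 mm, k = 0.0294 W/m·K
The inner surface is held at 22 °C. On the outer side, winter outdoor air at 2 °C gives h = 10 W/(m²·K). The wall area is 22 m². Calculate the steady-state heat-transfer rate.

Q ≈ 104 W

Series thermal resistances:
R_float glass = L/(kA) = 0.035/(0.982×22) = 0.00162 K/W
R_polyurethane foam = L/(kA) = 0.12/(0.0294×22) = 0.1855 K/W
R_outer film = 1/(h_o·A) = 1/(10×22) = 0.004545 K/W
R_total = 0.1917 K/W
Q = ΔT / R_total = 20 / 0.1917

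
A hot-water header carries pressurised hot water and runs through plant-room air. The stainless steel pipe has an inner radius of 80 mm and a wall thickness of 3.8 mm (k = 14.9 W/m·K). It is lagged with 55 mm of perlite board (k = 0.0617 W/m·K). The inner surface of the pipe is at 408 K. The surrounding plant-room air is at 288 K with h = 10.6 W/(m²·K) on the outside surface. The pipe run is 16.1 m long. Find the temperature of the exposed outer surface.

T ≈ 297 K

For a radial system each layer contributes R = ln(r_out/r_in)/(2πkL); films add R = 1/(hA).
R_stainless steel pipe wall = ln(83.8/80)/(2π×14.9×16.1) = 3.079×10^-5 K/W
R_perlite board = ln(138.8/83.8)/(2π×0.0617×16.1) = 0.08085 K/W
R_outer film = 1/(h_o·2πr_oL) = 1/(10.6×2π×0.1388×16.1) = 0.006719 K/W
R_total = 0.0876 K/W
Q = ΔT/R_total = 120/0.0876
Q = 1370 W
T_interface = T_inner − Q·ΣR(inner→interface) = 408 − 1370×0.08088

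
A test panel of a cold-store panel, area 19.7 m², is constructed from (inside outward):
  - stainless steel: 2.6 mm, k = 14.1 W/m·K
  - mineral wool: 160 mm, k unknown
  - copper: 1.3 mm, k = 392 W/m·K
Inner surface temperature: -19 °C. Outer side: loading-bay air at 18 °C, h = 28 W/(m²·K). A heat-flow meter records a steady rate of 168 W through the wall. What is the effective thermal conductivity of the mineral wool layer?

Using the resistance-network approach (series):
R_stainless steel = L/(kA) = 0.0026/(14.1×19.7) = 9.36×10^-6 K/W
R_copper = L/(kA) = 0.0013/(392×19.7) = 1.683×10^-7 K/W
R_outer film = 1/(h_o·A) = 1/(28×19.7) = 0.001813 K/W
Sum of known resistances R_other = 0.001822 K/W
Total R = ΔT/Q = 37/168 = 0.2202 K/W
R_mineral wool = R_total − R_other = 0.2184 K/W
k = L/(R·A) = 0.16/(0.2184×19.7)

k ≈ 0.0372 W/(m·K)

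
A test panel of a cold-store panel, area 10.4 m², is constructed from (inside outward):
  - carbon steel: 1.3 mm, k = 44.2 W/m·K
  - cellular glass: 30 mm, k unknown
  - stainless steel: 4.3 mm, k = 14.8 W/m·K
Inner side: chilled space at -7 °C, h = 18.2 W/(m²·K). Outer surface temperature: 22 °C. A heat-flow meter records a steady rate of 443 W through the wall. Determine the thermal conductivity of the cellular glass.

Using the resistance-network approach (series):
R_inner film = 1/(h_i·A) = 1/(18.2×10.4) = 0.005283 K/W
R_carbon steel = L/(kA) = 0.0013/(44.2×10.4) = 2.828×10^-6 K/W
R_stainless steel = L/(kA) = 0.0043/(14.8×10.4) = 2.794×10^-5 K/W
Sum of known resistances R_other = 0.005314 K/W
Total R = ΔT/Q = 29/443 = 0.06546 K/W
R_cellular glass = R_total − R_other = 0.06015 K/W
k = L/(R·A) = 0.03/(0.06015×10.4)

k ≈ 0.048 W/(m·K)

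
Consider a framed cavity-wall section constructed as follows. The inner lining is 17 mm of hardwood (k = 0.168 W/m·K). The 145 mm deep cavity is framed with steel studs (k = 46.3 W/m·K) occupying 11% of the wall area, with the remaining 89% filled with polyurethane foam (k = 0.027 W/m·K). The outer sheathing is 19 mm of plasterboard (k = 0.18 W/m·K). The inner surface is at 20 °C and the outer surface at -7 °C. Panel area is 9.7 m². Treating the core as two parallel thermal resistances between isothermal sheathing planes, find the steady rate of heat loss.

Q ≈ 1110 W

Sheathing layers in series; stud and cavity paths in parallel between them.
R_inner = 0.017/(0.168×9.7) = 0.01043 K/W
R_stud  = 0.145/(46.3×0.11×9.7) = 0.002935 K/W
R_cav   = 0.145/(0.027×0.89×9.7) = 0.6221 K/W
1/R_core = 1/R_stud + 1/R_cav → R_core = 0.002921 K/W
R_outer = 0.019/(0.18×9.7) = 0.01088 K/W
R_total = 0.02424 K/W
Q = ΔT/R_total = 27/0.02424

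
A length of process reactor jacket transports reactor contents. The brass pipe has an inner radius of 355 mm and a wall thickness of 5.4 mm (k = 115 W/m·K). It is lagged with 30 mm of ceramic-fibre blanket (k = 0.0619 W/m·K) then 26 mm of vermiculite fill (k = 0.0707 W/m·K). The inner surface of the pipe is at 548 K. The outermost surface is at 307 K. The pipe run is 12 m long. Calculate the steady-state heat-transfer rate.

Q ≈ 8250 W

Cylindrical conduction, so R = ln(r₂/r₁)/(2πkL) per layer, in series:
R_brass pipe wall = ln(360.4/355)/(2π×115×12) = 1.741×10^-6 K/W
R_ceramic-fibre blanket = ln(390.4/360.4)/(2π×0.0619×12) = 0.01713 K/W
R_vermiculite fill = ln(416.4/390.4)/(2π×0.0707×12) = 0.0121 K/W
R_total = 0.02923 K/W
Q = ΔT/R_total = 241/0.02923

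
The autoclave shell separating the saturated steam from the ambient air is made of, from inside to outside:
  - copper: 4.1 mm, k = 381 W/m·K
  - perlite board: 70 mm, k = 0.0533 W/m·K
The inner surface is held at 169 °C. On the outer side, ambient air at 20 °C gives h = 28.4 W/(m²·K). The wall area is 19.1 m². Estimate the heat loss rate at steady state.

Q ≈ 2110 W

Series thermal resistances:
R_copper = L/(kA) = 0.0041/(381×19.1) = 5.634×10^-7 K/W
R_perlite board = L/(kA) = 0.07/(0.0533×19.1) = 0.06876 K/W
R_outer film = 1/(h_o·A) = 1/(28.4×19.1) = 0.001844 K/W
R_total = 0.0706 K/W
Q = ΔT / R_total = 149 / 0.0706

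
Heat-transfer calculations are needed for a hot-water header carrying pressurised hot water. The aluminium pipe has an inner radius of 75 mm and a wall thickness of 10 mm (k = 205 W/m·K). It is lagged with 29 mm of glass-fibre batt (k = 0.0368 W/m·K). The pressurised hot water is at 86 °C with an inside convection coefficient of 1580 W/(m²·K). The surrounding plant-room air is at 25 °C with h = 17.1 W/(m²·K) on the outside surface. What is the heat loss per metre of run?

Treating each annulus and film as a series resistance:
R_inner film = 1/(h_i·2πr₁L) = 1/(1580×2π×0.075×1) = 0.001343 K/W
R_aluminium pipe wall = ln(85/75)/(2π×205×1) = 9.717×10^-5 K/W
R_glass-fibre batt = ln(114/85)/(2π×0.0368×1) = 1.27 K/W
R_outer film = 1/(h_o·2πr_oL) = 1/(17.1×2π×0.114×1) = 0.08164 K/W
R_total = 1.353 K/W
Q = ΔT/R_total = 61/1.353

q′ ≈ 45.1 W/m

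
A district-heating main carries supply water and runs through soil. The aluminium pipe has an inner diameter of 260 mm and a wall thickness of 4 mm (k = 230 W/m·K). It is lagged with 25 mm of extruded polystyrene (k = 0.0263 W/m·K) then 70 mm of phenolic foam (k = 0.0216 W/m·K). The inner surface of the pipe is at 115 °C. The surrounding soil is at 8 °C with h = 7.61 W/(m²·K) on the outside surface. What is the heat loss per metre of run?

q′ ≈ 28 W/m

Per-layer cylindrical resistances, series-summed:
R_aluminium pipe wall = ln(134/130)/(2π×230×1) = 2.097×10^-5 K/W
R_extruded polystyrene = ln(159/134)/(2π×0.0263×1) = 1.035 K/W
R_phenolic foam = ln(229/159)/(2π×0.0216×1) = 2.688 K/W
R_outer film = 1/(h_o·2πr_oL) = 1/(7.61×2π×0.229×1) = 0.09133 K/W
R_total = 3.815 K/W
Q = ΔT/R_total = 107/3.815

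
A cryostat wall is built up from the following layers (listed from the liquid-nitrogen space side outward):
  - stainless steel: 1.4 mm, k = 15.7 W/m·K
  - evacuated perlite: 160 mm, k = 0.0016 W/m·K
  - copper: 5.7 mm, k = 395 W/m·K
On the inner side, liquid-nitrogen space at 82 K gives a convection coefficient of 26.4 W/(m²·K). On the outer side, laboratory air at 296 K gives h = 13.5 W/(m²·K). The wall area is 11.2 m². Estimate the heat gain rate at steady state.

Q ≈ 23.9 W

Treating each layer as a thermal resistance in series:
R_inner film = 1/(h_i·A) = 1/(26.4×11.2) = 0.003382 K/W
R_stainless steel = L/(kA) = 0.0014/(15.7×11.2) = 7.962×10^-6 K/W
R_evacuated perlite = L/(kA) = 0.16/(0.0016×11.2) = 8.929 K/W
R_copper = L/(kA) = 0.0057/(395×11.2) = 1.288×10^-6 K/W
R_outer film = 1/(h_o·A) = 1/(13.5×11.2) = 0.006614 K/W
R_total = 8.939 K/W
Q = ΔT / R_total = 214 / 8.939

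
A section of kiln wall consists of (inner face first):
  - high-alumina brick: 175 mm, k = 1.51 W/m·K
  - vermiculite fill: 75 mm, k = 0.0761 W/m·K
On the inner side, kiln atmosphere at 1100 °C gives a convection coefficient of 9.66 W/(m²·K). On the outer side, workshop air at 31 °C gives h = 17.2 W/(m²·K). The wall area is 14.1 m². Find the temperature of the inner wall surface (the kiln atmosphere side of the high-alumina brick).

T ≈ 1010 °C

Model the wall as resistances in series:
R_inner film = 1/(h_i·A) = 1/(9.66×14.1) = 0.007342 K/W
R_high-alumina brick = L/(kA) = 0.175/(1.51×14.1) = 0.008219 K/W
R_vermiculite fill = L/(kA) = 0.075/(0.0761×14.1) = 0.0699 K/W
R_outer film = 1/(h_o·A) = 1/(17.2×14.1) = 0.004123 K/W
R_total = 0.08958 K/W;  Q = ΔT/R_total = 1069/0.08958 = 11930 W
T_interface = T_inner − Q·ΣR(inner→interface) = 1100 − 11900×0.007342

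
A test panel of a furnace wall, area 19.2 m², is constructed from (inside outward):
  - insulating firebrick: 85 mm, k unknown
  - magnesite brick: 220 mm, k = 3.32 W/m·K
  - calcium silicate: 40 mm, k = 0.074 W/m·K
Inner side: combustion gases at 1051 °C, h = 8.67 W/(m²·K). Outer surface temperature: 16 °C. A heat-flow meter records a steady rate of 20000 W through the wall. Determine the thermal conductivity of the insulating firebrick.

k ≈ 0.313 W/(m·K)

Treating each layer as a thermal resistance in series:
R_inner film = 1/(h_i·A) = 1/(8.67×19.2) = 0.006007 K/W
R_magnesite brick = L/(kA) = 0.22/(3.32×19.2) = 0.003451 K/W
R_calcium silicate = L/(kA) = 0.04/(0.074×19.2) = 0.02815 K/W
Sum of known resistances R_other = 0.03761 K/W
Total R = ΔT/Q = 1035/20000 = 0.05175 K/W
R_insulating firebrick = R_total − R_other = 0.01414 K/W
k = L/(R·A) = 0.085/(0.01414×19.2)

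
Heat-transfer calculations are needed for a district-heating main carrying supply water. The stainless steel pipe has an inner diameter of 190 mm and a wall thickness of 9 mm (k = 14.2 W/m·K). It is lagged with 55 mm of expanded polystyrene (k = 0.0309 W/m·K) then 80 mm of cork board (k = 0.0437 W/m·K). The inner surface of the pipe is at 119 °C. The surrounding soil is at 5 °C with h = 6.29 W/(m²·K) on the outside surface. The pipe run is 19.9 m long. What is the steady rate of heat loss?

Treating each annulus and film as a series resistance:
R_stainless steel pipe wall = ln(104/95)/(2π×14.2×19.9) = 5.098×10^-5 K/W
R_expanded polystyrene = ln(159/104)/(2π×0.0309×19.9) = 0.1099 K/W
R_cork board = ln(239/159)/(2π×0.0437×19.9) = 0.07459 K/W
R_outer film = 1/(h_o·2πr_oL) = 1/(6.29×2π×0.239×19.9) = 0.00532 K/W
R_total = 0.1898 K/W
Q = ΔT/R_total = 114/0.1898

Q ≈ 601 W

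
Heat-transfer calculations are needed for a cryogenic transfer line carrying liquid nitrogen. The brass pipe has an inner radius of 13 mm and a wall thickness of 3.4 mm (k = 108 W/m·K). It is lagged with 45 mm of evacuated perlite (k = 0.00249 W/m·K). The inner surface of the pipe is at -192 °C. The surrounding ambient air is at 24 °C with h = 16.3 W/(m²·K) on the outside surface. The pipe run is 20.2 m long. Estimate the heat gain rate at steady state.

Radial resistances (cylindrical: R_cond = ln(r_o/r_i)/(2πkL), R_conv = 1/(h·2πrL)):
R_brass pipe wall = ln(16.4/13)/(2π×108×20.2) = 1.695×10^-5 K/W
R_evacuated perlite = ln(61.4/16.4)/(2π×0.00249×20.2) = 4.177 K/W
R_outer film = 1/(h_o·2πr_oL) = 1/(16.3×2π×0.0614×20.2) = 0.007873 K/W
R_total = 4.185 K/W
Q = ΔT/R_total = 216/4.185

Q ≈ 51.6 W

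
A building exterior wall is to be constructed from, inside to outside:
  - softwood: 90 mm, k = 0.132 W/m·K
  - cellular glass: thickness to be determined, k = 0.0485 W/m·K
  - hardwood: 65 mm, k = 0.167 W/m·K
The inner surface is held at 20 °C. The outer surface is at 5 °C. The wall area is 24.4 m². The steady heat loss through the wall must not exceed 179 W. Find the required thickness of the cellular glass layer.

L ≈ 47.2 mm

Model the wall as resistances in series:
R_softwood = L/(kA) = 0.09/(0.132×24.4) = 0.02794 K/W
R_hardwood = L/(kA) = 0.065/(0.167×24.4) = 0.01595 K/W
Sum of the known resistances R_other = 0.0439 K/W
Required total resistance R_tot = ΔT/Q_allow = 15/179 = 0.0838 K/W
R_cellular glass = R_tot − R_other = 0.0399 K/W
L = R·k·A = 0.0399×0.0485×24.4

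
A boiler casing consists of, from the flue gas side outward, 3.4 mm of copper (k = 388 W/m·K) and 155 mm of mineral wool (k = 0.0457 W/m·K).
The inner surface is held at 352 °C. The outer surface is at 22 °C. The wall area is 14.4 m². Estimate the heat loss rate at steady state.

Series thermal resistances:
R_copper = L/(kA) = 0.0034/(388×14.4) = 6.085×10^-7 K/W
R_mineral wool = L/(kA) = 0.155/(0.0457×14.4) = 0.2355 K/W
R_total = 0.2355 K/W
Q = ΔT / R_total = 330 / 0.2355

Q ≈ 1400 W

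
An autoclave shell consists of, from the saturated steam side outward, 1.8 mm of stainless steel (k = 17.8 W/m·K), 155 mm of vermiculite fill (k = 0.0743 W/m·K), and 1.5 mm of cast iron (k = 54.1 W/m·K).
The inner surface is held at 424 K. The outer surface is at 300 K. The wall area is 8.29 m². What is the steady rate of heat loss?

Q ≈ 493 W

Using the resistance-network approach (series):
R_stainless steel = L/(kA) = 0.0018/(17.8×8.29) = 1.22×10^-5 K/W
R_vermiculite fill = L/(kA) = 0.155/(0.0743×8.29) = 0.2516 K/W
R_cast iron = L/(kA) = 0.0015/(54.1×8.29) = 3.345×10^-6 K/W
R_total = 0.2517 K/W
Q = ΔT / R_total = 124 / 0.2517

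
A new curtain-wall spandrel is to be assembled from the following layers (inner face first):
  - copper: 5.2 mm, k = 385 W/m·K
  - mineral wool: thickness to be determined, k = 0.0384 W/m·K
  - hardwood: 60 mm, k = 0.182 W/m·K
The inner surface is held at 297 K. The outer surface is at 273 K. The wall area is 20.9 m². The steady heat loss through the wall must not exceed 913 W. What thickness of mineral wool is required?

L ≈ 8.44 mm

Series thermal resistances:
R_copper = L/(kA) = 0.0052/(385×20.9) = 6.462×10^-7 K/W
R_hardwood = L/(kA) = 0.06/(0.182×20.9) = 0.01577 K/W
Sum of the known resistances R_other = 0.01577 K/W
Required total resistance R_tot = ΔT/Q_allow = 24/913 = 0.02629 K/W
R_mineral wool = R_tot − R_other = 0.01051 K/W
L = R·k·A = 0.01051×0.0384×20.9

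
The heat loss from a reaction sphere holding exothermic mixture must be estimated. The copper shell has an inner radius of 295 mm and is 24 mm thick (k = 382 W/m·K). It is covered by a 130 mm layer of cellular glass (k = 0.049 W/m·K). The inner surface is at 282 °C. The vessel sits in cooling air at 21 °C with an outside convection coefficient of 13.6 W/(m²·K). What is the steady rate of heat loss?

Each spherical layer contributes R = (1/r_i − 1/r_o)/(4πk):
R_copper shell = (1/0.295 − 1/0.319)/(4π×382) = 5.313×10^-5 K/W
R_cellular glass = (1/0.319 − 1/0.449)/(4π×0.049) = 1.474 K/W
R_outer film = 1/(h·4πr_o²) = 1/(13.6×4π×0.449²) = 0.02902 K/W
R_total = 1.503 K/W
Q = ΔT/R_total = 261/1.503

Q ≈ 174 W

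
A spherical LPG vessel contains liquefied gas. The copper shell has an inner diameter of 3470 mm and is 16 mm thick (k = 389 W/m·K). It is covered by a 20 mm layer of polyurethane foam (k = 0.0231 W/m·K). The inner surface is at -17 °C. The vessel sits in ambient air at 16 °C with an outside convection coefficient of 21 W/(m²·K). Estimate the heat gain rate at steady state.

Radial (spherical) resistances in series:
R_copper shell = (1/1.735 − 1/1.751)/(4π×389) = 1.077×10^-6 K/W
R_polyurethane foam = (1/1.751 − 1/1.771)/(4π×0.0231) = 0.02222 K/W
R_outer film = 1/(h·4πr_o²) = 1/(21×4π×1.771²) = 0.001208 K/W
R_total = 0.02343 K/W
Q = ΔT/R_total = 33/0.02343

Q ≈ 1410 W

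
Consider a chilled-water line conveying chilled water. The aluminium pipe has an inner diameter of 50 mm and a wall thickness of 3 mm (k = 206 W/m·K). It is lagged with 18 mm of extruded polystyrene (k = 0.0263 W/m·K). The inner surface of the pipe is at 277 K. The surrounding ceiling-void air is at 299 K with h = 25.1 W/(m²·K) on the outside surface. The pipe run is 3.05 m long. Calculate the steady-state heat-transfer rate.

Q ≈ 21.4 W

For a radial system each layer contributes R = ln(r_out/r_in)/(2πkL); films add R = 1/(hA).
R_aluminium pipe wall = ln(28/25)/(2π×206×3.05) = 2.871×10^-5 K/W
R_extruded polystyrene = ln(46/28)/(2π×0.0263×3.05) = 0.985 K/W
R_outer film = 1/(h_o·2πr_oL) = 1/(25.1×2π×0.046×3.05) = 0.04519 K/W
R_total = 1.03 K/W
Q = ΔT/R_total = 22/1.03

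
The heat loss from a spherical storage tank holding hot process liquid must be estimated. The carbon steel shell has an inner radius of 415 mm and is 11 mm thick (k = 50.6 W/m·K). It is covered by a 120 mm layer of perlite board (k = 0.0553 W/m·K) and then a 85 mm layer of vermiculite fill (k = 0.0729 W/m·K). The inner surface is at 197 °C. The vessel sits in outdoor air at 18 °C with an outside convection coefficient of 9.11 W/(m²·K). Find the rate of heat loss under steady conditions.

Q ≈ 173 W

Radial (spherical) resistances in series:
R_carbon steel shell = (1/0.415 − 1/0.426)/(4π×50.6) = 9.785×10^-5 K/W
R_perlite board = (1/0.426 − 1/0.546)/(4π×0.0553) = 0.7424 K/W
R_vermiculite fill = (1/0.546 − 1/0.631)/(4π×0.0729) = 0.2693 K/W
R_outer film = 1/(h·4πr_o²) = 1/(9.11×4π×0.631²) = 0.02194 K/W
R_total = 1.034 K/W
Q = ΔT/R_total = 179/1.034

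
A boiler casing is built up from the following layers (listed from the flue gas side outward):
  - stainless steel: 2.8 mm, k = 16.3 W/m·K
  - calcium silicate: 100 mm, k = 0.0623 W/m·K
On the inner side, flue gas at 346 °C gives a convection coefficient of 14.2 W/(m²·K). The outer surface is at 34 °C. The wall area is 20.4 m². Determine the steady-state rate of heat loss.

Treating each layer as a thermal resistance in series:
R_inner film = 1/(h_i·A) = 1/(14.2×20.4) = 0.003452 K/W
R_stainless steel = L/(kA) = 0.0028/(16.3×20.4) = 8.421×10^-6 K/W
R_calcium silicate = L/(kA) = 0.1/(0.0623×20.4) = 0.07868 K/W
R_total = 0.08214 K/W
Q = ΔT / R_total = 312 / 0.08214

Q ≈ 3800 W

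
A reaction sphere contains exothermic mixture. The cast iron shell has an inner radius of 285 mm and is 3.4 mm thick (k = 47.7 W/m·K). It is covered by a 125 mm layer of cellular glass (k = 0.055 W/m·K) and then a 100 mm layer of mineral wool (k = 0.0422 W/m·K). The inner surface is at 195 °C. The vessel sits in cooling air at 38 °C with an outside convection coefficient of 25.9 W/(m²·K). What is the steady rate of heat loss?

Q ≈ 65 W

Each spherical layer contributes R = (1/r_i − 1/r_o)/(4πk):
R_cast iron shell = (1/0.285 − 1/0.2884)/(4π×47.7) = 6.901×10^-5 K/W
R_cellular glass = (1/0.2884 − 1/0.4134)/(4π×0.055) = 1.517 K/W
R_mineral wool = (1/0.4134 − 1/0.5134)/(4π×0.0422) = 0.8885 K/W
R_outer film = 1/(h·4πr_o²) = 1/(25.9×4π×0.5134²) = 0.01166 K/W
R_total = 2.417 K/W
Q = ΔT/R_total = 157/2.417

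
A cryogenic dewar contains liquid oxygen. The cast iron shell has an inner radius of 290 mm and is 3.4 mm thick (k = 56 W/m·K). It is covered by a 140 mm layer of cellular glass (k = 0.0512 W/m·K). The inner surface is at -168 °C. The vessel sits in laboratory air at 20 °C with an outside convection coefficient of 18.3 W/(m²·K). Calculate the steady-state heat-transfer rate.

Q ≈ 108 W

For a spherical shell R = (1/r₁ − 1/r₂)/(4πk); film R = 1/(h·4πr²). In series:
R_cast iron shell = (1/0.29 − 1/0.2934)/(4π×56) = 5.678×10^-5 K/W
R_cellular glass = (1/0.2934 − 1/0.4334)/(4π×0.0512) = 1.711 K/W
R_outer film = 1/(h·4πr_o²) = 1/(18.3×4π×0.4334²) = 0.02315 K/W
R_total = 1.734 K/W
Q = ΔT/R_total = 188/1.734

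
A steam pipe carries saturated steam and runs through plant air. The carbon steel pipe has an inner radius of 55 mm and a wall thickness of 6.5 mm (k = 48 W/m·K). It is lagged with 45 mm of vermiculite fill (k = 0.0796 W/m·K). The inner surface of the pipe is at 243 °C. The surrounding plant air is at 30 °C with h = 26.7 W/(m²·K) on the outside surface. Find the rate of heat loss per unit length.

q′ ≈ 185 W/m

Treating each annulus and film as a series resistance:
R_carbon steel pipe wall = ln(61.5/55)/(2π×48×1) = 3.704×10^-4 K/W
R_vermiculite fill = ln(106.5/61.5)/(2π×0.0796×1) = 1.098 K/W
R_outer film = 1/(h_o·2πr_oL) = 1/(26.7×2π×0.1065×1) = 0.05597 K/W
R_total = 1.154 K/W
Q = ΔT/R_total = 213/1.154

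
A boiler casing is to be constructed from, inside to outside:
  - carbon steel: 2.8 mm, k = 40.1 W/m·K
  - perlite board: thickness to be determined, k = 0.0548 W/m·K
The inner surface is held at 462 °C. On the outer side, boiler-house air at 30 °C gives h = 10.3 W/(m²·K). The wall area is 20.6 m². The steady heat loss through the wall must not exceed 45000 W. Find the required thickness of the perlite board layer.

L ≈ 5.51 mm

Using the resistance-network approach (series):
R_carbon steel = L/(kA) = 0.0028/(40.1×20.6) = 3.39×10^-6 K/W
R_outer film = 1/(h_o·A) = 1/(10.3×20.6) = 0.004713 K/W
Sum of the known resistances R_other = 0.004716 K/W
Required total resistance R_tot = ΔT/Q_allow = 432/45000 = 0.0096 K/W
R_perlite board = R_tot − R_other = 0.004884 K/W
L = R·k·A = 0.004884×0.0548×20.6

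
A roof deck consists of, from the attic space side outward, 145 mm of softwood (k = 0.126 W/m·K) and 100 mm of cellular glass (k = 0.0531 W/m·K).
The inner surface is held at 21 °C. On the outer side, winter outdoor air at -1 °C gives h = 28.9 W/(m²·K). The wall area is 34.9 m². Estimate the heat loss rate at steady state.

Model the wall as resistances in series:
R_softwood = L/(kA) = 0.145/(0.126×34.9) = 0.03297 K/W
R_cellular glass = L/(kA) = 0.1/(0.0531×34.9) = 0.05396 K/W
R_outer film = 1/(h_o·A) = 1/(28.9×34.9) = 9.915×10^-4 K/W
R_total = 0.08793 K/W
Q = ΔT / R_total = 22 / 0.08793

Q ≈ 250 W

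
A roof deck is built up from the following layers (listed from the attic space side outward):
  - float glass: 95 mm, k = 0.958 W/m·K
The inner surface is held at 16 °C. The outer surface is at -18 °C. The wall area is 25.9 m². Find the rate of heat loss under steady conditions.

Using the resistance-network approach (series):
R_float glass = L/(kA) = 0.095/(0.958×25.9) = 0.003829 K/W
R_total = 0.003829 K/W
Q = ΔT / R_total = 34 / 0.003829

Q ≈ 8880 W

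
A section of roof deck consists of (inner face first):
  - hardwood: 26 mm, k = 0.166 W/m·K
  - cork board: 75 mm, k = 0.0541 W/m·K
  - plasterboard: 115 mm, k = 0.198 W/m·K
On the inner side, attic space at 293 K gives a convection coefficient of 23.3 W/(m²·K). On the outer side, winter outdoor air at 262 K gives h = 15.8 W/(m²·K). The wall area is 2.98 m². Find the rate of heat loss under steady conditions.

Thermal resistances in series:
R_inner film = 1/(h_i·A) = 1/(23.3×2.98) = 0.0144 K/W
R_hardwood = L/(kA) = 0.026/(0.166×2.98) = 0.05256 K/W
R_cork board = L/(kA) = 0.075/(0.0541×2.98) = 0.4652 K/W
R_plasterboard = L/(kA) = 0.115/(0.198×2.98) = 0.1949 K/W
R_outer film = 1/(h_o·A) = 1/(15.8×2.98) = 0.02124 K/W
R_total = 0.7483 K/W
Q = ΔT / R_total = 31 / 0.7483

Q ≈ 41.4 W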